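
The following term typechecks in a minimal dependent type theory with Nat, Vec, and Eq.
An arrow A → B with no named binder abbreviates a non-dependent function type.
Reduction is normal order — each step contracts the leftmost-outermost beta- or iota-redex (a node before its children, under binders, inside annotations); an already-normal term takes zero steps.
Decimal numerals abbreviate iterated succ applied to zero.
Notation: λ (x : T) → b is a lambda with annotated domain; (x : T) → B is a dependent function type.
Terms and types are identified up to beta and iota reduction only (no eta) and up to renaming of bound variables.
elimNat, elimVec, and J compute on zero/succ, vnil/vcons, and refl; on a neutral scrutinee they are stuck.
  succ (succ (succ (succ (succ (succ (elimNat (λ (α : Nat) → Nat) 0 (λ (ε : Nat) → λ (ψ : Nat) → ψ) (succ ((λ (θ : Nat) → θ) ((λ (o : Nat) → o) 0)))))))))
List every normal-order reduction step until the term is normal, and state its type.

normal-order reduction sequence:
  succ (succ (succ (succ (succ (succ (elimNat (λ (α : Nat) → Nat) 0 (λ (ε : Nat) → λ (ψ : Nat) → ψ) (succ ((λ (θ : Nat) → θ) ((λ (o : Nat) → o) 0)))))))))
  ~> succ (succ (succ (succ (succ (succ ((λ (α : Nat) → λ (ε : Nat) → ε) ((λ (ψ : Nat) → ψ) ((λ (θ : Nat) → θ) 0)) (elimNat (λ (o : Nat) → Nat) 0 (λ (b : Nat) → λ (u : Nat) → u) ((λ (σ : Nat) → σ) ((λ (η : Nat) → η) 0)))))))))
  ~> succ (succ (succ (succ (succ (succ ((λ (α : Nat) → α) (elimNat (λ (ε : Nat) → Nat) 0 (λ (ψ : Nat) → λ (θ : Nat) → θ) ((λ (o : Nat) → o) ((λ (b : Nat) → b) 0)))))))))
  ~> succ (succ (succ (succ (succ (succ (elimNat (λ (α : Nat) → Nat) 0 (λ (ε : Nat) → λ (ψ : Nat) → ψ) ((λ (θ : Nat) → θ) ((λ (o : Nat) → o) 0))))))))
  ~> succ (succ (succ (succ (succ (succ (elimNat (λ (α : Nat) → Nat) 0 (λ (ε : Nat) → λ (ψ : Nat) → ψ) ((λ (θ : Nat) → θ) 0)))))))
  ~> succ (succ (succ (succ (succ (succ (elimNat (λ (α : Nat) → Nat) 0 (λ (ε : Nat) → λ (ψ : Nat) → ψ) 0))))))
  ~> 6
inferred type:
  Nat


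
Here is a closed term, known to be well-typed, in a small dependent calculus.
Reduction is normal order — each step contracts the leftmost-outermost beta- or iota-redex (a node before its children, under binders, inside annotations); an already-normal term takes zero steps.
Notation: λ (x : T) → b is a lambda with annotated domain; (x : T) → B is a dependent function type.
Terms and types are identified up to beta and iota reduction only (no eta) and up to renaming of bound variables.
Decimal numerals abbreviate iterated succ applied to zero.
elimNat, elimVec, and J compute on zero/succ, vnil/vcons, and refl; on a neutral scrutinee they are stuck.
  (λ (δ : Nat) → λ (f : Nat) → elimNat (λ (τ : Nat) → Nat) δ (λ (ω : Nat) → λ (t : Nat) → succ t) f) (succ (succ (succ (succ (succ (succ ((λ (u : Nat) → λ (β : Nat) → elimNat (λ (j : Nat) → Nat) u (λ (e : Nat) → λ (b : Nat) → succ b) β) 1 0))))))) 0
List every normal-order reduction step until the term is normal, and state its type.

normal-order reduction:
  (λ (δ : Nat) → λ (f : Nat) → elimNat (λ (τ : Nat) → Nat) δ (λ (ω : Nat) → λ (t : Nat) → succ t) f) (succ (succ (succ (succ (succ (succ ((λ (u : Nat) → λ (β : Nat) → elimNat (λ (j : Nat) → Nat) u (λ (e : Nat) → λ (b : Nat) → succ b) β) 1 0))))))) 0
  ~> (λ (δ : Nat) → elimNat (λ (f : Nat) → Nat) (succ (succ (succ (succ (succ (succ ((λ (τ : Nat) → λ (ω : Nat) → elimNat (λ (t : Nat) → Nat) τ (λ (u : Nat) → λ (β : Nat) → succ β) ω) 1 0))))))) (λ (j : Nat) → λ (e : Nat) → succ e) δ) 0
  ~> elimNat (λ (δ : Nat) → Nat) (succ (succ (succ (succ (succ (succ ((λ (f : Nat) → λ (τ : Nat) → elimNat (λ (ω : Nat) → Nat) f (λ (t : Nat) → λ (u : Nat) → succ u) τ) 1 0))))))) (λ (β : Nat) → λ (j : Nat) → succ j) 0
  ~> succ (succ (succ (succ (succ (succ ((λ (δ : Nat) → λ (f : Nat) → elimNat (λ (τ : Nat) → Nat) δ (λ (ω : Nat) → λ (t : Nat) → succ t) f) 1 0))))))
  ~> succ (succ (succ (succ (succ (succ ((λ (δ : Nat) → elimNat (λ (f : Nat) → Nat) 1 (λ (τ : Nat) → λ (ω : Nat) → succ ω) δ) 0))))))
  ~> succ (succ (succ (succ (succ (succ (elimNat (λ (δ : Nat) → Nat) 1 (λ (f : Nat) → λ (τ : Nat) → succ τ) 0))))))
  ~> 7
the term's type:
  Nat


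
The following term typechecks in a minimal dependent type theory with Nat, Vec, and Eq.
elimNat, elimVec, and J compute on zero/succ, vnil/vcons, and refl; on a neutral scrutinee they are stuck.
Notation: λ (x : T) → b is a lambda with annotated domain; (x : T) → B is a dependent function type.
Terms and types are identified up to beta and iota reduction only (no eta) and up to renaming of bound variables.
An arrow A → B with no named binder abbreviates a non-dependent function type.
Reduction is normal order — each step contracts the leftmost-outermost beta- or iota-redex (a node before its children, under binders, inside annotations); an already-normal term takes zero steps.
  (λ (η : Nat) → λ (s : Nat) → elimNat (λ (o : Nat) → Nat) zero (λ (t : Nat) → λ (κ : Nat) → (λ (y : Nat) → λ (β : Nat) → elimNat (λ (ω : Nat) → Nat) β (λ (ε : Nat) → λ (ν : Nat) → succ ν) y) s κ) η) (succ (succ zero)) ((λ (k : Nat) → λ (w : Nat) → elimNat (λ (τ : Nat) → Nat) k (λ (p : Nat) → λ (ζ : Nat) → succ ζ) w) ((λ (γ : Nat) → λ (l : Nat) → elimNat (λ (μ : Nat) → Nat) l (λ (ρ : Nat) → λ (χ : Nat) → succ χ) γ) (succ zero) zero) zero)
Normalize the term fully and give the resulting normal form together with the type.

normal form:
  succ (succ zero)
type:
  Nat


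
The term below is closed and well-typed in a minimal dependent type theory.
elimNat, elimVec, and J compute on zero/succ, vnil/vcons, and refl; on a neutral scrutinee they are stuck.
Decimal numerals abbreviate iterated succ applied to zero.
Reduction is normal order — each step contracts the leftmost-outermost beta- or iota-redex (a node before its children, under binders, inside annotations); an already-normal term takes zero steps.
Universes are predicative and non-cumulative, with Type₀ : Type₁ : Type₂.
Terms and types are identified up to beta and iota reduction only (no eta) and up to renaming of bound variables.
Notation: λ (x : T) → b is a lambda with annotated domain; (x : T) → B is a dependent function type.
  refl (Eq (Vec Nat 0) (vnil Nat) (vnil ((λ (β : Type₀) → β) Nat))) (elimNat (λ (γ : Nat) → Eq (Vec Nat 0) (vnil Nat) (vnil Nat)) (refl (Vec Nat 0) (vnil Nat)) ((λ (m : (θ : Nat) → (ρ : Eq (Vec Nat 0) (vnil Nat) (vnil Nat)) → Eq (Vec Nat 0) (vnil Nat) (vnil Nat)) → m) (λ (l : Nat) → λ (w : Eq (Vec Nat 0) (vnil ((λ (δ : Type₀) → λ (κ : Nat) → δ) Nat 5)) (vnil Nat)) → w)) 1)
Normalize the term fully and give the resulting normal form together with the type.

reduced normal form:
  refl (Eq (Vec Nat 0) (vnil Nat) (vnil Nat)) (refl (Vec Nat 0) (vnil Nat))
type:
  Eq (Eq (Vec Nat 0) (vnil Nat) (vnil Nat)) (refl (Vec Nat 0) (vnil Nat)) (refl (Vec Nat 0) (vnil Nat))
observation: 6 normal-order steps separate the term from its normal form.


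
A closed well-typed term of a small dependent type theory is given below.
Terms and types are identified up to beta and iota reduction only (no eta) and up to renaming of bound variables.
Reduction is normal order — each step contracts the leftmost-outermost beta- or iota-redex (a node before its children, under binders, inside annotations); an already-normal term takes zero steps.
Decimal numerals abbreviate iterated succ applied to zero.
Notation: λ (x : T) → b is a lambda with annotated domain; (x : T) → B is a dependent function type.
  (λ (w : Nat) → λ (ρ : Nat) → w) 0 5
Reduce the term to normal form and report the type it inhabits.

reduced normal form:
  0
inferred type:
  Nat
observation: reduction starts at a beta-redex, and 2 normal-order steps reach the normal form.


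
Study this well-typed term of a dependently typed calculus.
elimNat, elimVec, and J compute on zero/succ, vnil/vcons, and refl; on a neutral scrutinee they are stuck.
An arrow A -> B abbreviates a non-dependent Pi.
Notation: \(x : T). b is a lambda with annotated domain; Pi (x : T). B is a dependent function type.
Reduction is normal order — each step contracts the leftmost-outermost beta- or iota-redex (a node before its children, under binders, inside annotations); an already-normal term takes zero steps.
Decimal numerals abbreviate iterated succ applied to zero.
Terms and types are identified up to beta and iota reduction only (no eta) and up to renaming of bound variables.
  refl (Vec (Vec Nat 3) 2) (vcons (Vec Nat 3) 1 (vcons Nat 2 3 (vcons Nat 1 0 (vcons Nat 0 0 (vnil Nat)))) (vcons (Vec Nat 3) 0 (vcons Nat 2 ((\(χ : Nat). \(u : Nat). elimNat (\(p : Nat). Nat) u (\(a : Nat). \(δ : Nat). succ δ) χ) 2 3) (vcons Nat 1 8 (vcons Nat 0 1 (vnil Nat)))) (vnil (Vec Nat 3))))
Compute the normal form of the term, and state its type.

reduced normal form:
  refl (Vec (Vec Nat 3) 2) (vcons (Vec Nat 3) 1 (vcons Nat 2 3 (vcons Nat 1 0 (vcons Nat 0 0 (vnil Nat)))) (vcons (Vec Nat 3) 0 (vcons Nat 2 5 (vcons Nat 1 8 (vcons Nat 0 1 (vnil Nat)))) (vnil (Vec Nat 3))))
inferred type:
  Eq (Vec (Vec Nat 3) 2) (vcons (Vec Nat 3) 1 (vcons Nat 2 3 (vcons Nat 1 0 (vcons Nat 0 0 (vnil Nat)))) (vcons (Vec Nat 3) 0 (vcons Nat 2 5 (vcons Nat 1 8 (vcons Nat 0 1 (vnil Nat)))) (vnil (Vec Nat 3)))) (vcons (Vec Nat 3) 1 (vcons Nat 2 3 (vcons Nat 1 0 (vcons Nat 0 0 (vnil Nat)))) (vcons (Vec Nat 3) 0 (vcons Nat 2 5 (vcons Nat 1 8 (vcons Nat 0 1 (vnil Nat)))) (vnil (Vec Nat 3))))
observation: the leftmost-outermost redex is a beta-redex, and normalization takes 9 steps.


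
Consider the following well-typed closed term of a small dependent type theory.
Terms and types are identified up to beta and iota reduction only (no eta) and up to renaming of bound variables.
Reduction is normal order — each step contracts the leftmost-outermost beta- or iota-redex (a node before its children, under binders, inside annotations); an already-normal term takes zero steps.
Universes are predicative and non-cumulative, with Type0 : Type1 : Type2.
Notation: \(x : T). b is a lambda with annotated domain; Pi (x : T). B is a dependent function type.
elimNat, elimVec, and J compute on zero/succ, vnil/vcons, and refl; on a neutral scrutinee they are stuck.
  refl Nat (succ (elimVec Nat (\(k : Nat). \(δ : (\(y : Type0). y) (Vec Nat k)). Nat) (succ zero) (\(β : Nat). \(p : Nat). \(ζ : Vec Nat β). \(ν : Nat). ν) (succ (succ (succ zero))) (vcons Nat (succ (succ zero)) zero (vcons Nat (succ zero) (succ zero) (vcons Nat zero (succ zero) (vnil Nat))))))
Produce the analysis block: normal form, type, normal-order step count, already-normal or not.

normal form:
  refl Nat (succ (succ zero))
inferred type:
  Eq Nat (succ (succ zero)) (succ (succ zero))
reduction steps (normal order): 16
term was already normal: no
first contracted redex: an elimVec iota-redex


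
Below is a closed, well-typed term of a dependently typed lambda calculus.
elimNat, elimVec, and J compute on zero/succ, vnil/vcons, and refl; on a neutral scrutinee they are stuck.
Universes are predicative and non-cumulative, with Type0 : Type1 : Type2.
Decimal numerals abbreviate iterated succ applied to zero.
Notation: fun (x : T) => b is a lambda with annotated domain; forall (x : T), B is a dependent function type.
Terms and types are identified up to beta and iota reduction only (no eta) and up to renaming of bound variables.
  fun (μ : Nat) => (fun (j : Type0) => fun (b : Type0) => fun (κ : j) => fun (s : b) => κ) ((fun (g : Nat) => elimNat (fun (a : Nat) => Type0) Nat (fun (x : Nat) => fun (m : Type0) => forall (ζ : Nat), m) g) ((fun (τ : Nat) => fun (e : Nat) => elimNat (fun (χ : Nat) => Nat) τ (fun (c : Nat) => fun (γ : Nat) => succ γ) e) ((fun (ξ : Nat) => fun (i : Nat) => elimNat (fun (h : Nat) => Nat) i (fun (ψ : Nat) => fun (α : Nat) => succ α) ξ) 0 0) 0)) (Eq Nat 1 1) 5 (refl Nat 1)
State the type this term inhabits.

type:
  forall (μ : Nat), Nat


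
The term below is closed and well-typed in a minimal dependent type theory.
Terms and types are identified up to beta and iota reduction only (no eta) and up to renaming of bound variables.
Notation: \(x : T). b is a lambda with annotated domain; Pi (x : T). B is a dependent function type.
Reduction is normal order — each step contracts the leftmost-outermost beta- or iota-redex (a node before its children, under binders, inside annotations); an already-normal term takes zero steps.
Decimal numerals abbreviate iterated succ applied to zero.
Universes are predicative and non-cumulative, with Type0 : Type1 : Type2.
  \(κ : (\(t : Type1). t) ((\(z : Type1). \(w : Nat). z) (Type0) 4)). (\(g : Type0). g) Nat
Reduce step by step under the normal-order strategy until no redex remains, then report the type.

normal-order reduction sequence:
  \(κ : (\(t : Type1). t) ((\(z : Type1). \(w : Nat). z) (Type0) 4)). (\(g : Type0). g) Nat
  ~> \(κ : (\(t : Type1). \(z : Nat). t) (Type0) 4). (\(w : Type0). w) Nat
  ~> \(κ : (\(t : Nat). Type0) 4). (\(z : Type0). z) Nat
  ~> \(κ : Type0). (\(t : Type0). t) Nat
  ~> \(κ : Type0). Nat
inferred type:
  Pi (κ : Type0). Type0


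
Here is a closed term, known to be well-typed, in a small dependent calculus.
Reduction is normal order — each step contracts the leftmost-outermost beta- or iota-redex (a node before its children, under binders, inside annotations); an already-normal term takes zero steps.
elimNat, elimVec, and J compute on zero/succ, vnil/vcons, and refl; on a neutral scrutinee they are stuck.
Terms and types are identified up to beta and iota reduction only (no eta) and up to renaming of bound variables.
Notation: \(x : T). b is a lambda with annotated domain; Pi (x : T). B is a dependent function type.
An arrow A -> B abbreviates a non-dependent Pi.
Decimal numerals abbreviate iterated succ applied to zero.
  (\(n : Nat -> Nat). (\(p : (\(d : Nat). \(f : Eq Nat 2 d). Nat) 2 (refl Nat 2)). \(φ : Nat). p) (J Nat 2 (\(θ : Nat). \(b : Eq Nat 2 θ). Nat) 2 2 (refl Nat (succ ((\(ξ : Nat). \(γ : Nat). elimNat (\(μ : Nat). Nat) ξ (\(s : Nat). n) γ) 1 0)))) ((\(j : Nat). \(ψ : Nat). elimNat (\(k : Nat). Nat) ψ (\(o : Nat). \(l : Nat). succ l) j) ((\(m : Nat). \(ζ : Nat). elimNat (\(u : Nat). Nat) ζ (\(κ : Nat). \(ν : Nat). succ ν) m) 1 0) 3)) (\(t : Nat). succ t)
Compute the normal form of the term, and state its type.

reduced normal form:
  2
type:
  Nat
observation: 4 normal-order steps separate the term from its normal form.


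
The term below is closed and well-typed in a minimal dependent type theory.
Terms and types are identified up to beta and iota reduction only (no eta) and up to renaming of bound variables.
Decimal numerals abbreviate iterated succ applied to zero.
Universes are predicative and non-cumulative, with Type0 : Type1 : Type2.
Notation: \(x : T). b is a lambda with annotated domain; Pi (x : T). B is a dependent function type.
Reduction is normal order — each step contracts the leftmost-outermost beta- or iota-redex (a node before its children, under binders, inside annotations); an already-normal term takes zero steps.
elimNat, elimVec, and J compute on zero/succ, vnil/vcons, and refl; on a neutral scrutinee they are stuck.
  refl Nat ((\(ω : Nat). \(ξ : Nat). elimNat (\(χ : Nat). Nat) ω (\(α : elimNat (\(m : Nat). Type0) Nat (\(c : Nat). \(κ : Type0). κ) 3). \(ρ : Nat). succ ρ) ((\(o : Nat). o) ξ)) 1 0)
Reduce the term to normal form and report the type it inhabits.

resulting normal form:
  refl Nat 1
type:
  Eq Nat 1 1


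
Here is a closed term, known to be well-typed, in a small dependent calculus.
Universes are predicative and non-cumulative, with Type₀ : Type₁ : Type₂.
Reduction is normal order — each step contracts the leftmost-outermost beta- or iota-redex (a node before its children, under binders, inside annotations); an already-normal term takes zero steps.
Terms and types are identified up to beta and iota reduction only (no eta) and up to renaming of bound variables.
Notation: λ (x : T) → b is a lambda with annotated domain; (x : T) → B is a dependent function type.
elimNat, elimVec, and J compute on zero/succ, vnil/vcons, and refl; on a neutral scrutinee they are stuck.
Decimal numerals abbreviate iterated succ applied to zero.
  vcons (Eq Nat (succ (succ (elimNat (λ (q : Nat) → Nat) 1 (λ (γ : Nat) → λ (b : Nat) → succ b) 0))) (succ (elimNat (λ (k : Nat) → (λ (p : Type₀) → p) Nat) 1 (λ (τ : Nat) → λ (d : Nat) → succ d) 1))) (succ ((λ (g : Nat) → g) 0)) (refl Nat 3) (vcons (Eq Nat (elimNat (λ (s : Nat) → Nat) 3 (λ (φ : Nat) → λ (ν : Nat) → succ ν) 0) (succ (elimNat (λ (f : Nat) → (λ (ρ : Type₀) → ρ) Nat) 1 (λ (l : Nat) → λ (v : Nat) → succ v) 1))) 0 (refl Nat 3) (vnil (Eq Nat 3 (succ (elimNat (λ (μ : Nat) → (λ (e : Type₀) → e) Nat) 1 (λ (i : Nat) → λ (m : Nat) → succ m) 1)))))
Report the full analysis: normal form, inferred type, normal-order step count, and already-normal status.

reduced normal form:
  vcons (Eq Nat 3 3) 1 (refl Nat 3) (vcons (Eq Nat 3 3) 0 (refl Nat 3) (vnil (Eq Nat 3 3)))
the term's type:
  Vec (Eq Nat 3 3) 2
steps to reach normal form (normal order): 15
term was already normal: no
first redex: an elimNat iota-redex


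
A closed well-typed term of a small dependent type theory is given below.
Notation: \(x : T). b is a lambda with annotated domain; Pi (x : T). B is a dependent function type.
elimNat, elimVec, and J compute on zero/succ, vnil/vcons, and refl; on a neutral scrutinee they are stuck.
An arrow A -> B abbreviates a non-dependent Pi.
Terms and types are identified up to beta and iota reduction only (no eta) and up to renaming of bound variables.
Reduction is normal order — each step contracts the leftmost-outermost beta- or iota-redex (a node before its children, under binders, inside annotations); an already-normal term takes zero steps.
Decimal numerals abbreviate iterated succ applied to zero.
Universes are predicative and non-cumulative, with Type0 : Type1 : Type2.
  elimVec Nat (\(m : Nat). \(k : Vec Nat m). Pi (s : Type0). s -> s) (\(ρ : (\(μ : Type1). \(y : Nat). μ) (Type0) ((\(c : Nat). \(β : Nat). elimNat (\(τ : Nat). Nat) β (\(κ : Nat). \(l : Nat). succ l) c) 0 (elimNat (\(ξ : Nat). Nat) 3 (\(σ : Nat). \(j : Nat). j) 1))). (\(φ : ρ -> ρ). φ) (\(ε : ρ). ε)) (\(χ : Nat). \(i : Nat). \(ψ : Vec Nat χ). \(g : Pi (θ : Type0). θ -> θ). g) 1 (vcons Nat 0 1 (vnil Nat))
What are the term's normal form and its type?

resulting normal form:
  \(m : Type0). \(k : m). k
inferred type:
  Pi (m : Type0). m -> m
observation: the leftmost-outermost redex is an elimVec iota-redex, and normalization takes 9 steps.


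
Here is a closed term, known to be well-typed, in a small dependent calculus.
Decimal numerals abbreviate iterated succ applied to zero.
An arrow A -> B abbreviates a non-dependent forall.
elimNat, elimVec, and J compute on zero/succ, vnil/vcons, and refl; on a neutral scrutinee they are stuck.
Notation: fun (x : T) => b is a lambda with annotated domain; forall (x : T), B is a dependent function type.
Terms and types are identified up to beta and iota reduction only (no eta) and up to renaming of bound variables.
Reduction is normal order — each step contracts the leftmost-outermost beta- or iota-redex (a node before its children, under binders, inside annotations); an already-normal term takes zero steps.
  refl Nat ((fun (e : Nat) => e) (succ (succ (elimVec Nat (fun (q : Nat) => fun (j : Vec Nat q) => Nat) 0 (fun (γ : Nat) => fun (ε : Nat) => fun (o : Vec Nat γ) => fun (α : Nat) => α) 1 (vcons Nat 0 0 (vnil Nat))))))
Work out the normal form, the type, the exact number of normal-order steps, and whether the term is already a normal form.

normal form:
  refl Nat 2
type:
  Eq Nat 2 2
reduction steps (normal order): 7
started in normal form: no
first redex: a beta-redex


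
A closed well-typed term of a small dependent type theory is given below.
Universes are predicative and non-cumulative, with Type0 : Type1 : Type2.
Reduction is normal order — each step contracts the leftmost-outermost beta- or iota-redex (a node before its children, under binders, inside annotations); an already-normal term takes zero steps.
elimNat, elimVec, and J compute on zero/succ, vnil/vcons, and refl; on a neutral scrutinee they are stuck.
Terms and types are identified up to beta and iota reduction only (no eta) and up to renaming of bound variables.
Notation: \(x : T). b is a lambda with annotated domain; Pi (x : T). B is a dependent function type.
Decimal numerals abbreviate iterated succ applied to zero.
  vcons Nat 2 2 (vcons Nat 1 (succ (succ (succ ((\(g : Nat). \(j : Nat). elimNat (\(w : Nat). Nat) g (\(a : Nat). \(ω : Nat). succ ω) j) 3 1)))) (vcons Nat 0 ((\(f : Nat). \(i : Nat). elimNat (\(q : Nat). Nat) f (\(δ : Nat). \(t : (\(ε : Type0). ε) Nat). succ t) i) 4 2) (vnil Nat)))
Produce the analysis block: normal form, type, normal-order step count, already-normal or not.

resulting normal form:
  vcons Nat 2 2 (vcons Nat 1 7 (vcons Nat 0 6 (vnil Nat)))
the term's type:
  Vec Nat 3
steps to reach normal form (normal order): 15
started in normal form: no
first redex: a beta-redex


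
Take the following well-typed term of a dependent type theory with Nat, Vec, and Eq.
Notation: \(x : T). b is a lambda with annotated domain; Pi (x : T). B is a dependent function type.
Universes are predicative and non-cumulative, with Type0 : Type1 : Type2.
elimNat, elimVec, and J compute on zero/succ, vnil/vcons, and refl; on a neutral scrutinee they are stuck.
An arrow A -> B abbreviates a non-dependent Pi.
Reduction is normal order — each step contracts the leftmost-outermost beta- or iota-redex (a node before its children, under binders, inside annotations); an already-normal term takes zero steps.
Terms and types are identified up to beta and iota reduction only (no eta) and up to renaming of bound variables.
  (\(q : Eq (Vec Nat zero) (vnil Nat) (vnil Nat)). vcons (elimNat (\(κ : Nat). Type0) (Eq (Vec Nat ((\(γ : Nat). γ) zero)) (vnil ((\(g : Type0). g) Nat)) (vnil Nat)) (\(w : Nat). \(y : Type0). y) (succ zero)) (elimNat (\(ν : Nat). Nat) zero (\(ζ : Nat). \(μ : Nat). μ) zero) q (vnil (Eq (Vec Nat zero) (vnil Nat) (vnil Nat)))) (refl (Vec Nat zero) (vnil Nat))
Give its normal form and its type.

reduced normal form:
  vcons (Eq (Vec Nat zero) (vnil Nat) (vnil Nat)) zero (refl (Vec Nat zero) (vnil Nat)) (vnil (Eq (Vec Nat zero) (vnil Nat) (vnil Nat)))
inferred type:
  Vec (Eq (Vec Nat zero) (vnil Nat) (vnil Nat)) (succ zero)
observation: the first redex contracted is a beta-redex; the normal form is reached in 8 normal-order steps.


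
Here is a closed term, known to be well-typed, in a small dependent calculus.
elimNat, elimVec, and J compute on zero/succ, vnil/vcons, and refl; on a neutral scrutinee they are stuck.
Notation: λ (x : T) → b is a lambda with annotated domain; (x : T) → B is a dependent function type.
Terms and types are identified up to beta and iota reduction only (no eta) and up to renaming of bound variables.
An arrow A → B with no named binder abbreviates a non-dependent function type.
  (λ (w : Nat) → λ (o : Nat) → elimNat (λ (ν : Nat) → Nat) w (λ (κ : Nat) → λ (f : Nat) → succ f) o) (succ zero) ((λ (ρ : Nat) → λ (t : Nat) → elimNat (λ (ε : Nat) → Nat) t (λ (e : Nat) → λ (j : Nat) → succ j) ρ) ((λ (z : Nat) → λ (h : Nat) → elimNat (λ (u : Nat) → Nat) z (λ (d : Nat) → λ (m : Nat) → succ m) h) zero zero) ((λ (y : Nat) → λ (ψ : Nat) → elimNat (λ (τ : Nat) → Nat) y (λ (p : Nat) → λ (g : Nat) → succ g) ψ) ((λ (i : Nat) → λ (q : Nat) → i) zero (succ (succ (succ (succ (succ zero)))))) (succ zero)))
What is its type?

the term's type:
  Nat


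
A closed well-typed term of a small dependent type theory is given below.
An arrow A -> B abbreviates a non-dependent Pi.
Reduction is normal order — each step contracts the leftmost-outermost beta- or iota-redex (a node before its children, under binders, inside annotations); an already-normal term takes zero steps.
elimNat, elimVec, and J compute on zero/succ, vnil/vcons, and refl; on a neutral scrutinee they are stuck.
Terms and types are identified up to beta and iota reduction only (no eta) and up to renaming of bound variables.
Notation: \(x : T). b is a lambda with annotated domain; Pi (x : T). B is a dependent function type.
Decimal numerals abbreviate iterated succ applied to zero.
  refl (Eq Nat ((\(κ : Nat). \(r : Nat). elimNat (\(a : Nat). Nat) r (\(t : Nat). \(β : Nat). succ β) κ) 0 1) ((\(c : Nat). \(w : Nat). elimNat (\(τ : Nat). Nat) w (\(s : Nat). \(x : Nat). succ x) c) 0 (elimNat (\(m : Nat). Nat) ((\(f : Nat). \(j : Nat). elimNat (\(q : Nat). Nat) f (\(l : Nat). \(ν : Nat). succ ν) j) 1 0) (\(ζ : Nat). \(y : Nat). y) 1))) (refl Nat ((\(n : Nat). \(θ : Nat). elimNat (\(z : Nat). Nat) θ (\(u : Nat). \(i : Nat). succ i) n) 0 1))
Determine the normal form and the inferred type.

normal form:
  refl (Eq Nat 1 1) (refl Nat 1)
the term's type:
  Eq (Eq Nat 1 1) (refl Nat 1) (refl Nat 1)
observation: the leftmost-outermost redex is a beta-redex, and normalization takes 16 steps.


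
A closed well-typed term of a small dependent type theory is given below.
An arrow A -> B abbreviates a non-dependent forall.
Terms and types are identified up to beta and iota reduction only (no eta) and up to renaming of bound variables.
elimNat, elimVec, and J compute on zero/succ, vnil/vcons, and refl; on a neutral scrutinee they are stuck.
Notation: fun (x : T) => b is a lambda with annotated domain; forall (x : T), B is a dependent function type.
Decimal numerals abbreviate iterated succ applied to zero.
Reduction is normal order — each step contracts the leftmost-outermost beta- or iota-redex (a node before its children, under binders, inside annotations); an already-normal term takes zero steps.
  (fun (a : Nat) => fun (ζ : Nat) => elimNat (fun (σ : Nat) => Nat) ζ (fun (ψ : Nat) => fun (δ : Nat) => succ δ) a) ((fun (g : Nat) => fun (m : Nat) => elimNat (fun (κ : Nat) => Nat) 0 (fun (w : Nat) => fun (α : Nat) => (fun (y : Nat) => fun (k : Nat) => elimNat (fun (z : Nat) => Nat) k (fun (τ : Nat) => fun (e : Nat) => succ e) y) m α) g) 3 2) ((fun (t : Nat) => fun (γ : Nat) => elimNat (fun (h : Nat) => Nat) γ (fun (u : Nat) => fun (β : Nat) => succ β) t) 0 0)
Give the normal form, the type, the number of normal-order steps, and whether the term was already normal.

reduced normal form:
  6
inferred type:
  Nat
steps to reach normal form (normal order): 63
term was already normal: no
first redex: a beta-redex


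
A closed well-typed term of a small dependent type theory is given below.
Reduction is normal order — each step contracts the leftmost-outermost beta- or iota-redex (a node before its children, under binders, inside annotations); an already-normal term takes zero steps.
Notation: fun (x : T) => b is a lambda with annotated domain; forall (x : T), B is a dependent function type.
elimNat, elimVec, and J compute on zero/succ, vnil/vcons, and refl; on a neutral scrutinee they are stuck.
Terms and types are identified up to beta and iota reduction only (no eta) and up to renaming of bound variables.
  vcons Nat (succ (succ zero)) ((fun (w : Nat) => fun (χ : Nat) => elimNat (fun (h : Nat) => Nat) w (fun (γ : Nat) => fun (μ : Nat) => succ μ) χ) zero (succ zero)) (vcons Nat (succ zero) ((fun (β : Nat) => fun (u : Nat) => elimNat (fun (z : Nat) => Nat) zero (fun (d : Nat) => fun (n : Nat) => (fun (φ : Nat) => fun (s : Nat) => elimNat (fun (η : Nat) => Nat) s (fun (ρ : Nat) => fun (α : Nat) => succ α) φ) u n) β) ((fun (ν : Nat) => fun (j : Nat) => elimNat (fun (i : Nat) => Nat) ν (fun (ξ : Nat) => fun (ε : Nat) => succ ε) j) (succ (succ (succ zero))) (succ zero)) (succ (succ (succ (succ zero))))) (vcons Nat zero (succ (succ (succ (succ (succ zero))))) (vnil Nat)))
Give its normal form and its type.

resulting normal form:
  vcons Nat (succ (succ zero)) (succ zero) (vcons Nat (succ zero) (succ (succ (succ (succ (succ (succ (succ (succ (succ (succ (succ (succ (succ (succ (succ (succ zero)))))))))))))))) (vcons Nat zero (succ (succ (succ (succ (succ zero))))) (vnil Nat)))
inferred type:
  Vec Nat (succ (succ (succ zero)))
observation: 42 normal-order steps separate the term from its normal form.


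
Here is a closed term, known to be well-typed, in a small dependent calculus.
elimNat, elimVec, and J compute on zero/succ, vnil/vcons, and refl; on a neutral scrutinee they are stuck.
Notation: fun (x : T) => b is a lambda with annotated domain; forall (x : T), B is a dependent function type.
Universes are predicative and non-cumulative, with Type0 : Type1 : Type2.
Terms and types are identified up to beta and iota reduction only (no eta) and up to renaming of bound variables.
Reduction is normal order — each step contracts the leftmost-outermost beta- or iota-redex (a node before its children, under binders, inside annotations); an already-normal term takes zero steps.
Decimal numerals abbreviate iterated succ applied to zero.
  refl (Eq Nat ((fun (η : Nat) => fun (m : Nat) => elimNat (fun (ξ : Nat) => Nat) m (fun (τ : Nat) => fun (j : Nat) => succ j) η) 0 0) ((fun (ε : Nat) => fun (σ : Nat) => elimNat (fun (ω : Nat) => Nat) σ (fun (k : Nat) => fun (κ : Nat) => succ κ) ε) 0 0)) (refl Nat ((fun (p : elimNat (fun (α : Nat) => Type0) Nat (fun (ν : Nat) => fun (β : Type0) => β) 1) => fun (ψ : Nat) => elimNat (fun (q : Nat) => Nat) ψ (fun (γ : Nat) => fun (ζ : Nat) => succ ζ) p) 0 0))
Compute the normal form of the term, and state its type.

normal form:
  refl (Eq Nat 0 0) (refl Nat 0)
the term's type:
  Eq (Eq Nat 0 0) (refl Nat 0) (refl Nat 0)


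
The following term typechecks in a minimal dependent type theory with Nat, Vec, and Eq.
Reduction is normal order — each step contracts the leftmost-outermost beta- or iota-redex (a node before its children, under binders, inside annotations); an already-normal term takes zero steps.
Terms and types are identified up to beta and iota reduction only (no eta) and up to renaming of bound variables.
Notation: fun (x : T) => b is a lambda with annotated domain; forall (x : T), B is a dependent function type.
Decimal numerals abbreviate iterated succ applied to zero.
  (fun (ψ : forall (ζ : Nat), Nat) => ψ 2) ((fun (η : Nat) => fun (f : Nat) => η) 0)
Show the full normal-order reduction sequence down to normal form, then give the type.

reduction (normal order):
  (fun (ψ : forall (ζ : Nat), Nat) => ψ 2) ((fun (η : Nat) => fun (f : Nat) => η) 0)
  ~> (fun (ψ : Nat) => fun (ζ : Nat) => ψ) 0 2
  ~> (fun (ψ : Nat) => 0) 2
  ~> 0
inferred type:
  Nat


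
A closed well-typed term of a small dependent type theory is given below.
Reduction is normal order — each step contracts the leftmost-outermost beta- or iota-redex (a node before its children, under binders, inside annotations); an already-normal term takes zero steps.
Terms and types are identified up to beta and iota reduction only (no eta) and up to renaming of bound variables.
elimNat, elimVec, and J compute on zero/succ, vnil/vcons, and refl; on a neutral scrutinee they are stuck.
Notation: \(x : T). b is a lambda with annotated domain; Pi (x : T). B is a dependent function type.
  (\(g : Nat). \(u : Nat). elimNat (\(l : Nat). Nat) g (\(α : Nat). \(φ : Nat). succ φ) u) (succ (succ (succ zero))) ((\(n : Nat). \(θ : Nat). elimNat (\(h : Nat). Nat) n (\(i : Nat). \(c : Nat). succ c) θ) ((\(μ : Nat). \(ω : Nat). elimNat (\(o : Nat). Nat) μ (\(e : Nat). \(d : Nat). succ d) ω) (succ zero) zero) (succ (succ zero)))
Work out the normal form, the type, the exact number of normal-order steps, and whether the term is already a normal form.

resulting normal form:
  succ (succ (succ (succ (succ (succ zero)))))
type:
  Nat
steps to reach normal form (normal order): 24
already normal: no
first redex: a beta-redex


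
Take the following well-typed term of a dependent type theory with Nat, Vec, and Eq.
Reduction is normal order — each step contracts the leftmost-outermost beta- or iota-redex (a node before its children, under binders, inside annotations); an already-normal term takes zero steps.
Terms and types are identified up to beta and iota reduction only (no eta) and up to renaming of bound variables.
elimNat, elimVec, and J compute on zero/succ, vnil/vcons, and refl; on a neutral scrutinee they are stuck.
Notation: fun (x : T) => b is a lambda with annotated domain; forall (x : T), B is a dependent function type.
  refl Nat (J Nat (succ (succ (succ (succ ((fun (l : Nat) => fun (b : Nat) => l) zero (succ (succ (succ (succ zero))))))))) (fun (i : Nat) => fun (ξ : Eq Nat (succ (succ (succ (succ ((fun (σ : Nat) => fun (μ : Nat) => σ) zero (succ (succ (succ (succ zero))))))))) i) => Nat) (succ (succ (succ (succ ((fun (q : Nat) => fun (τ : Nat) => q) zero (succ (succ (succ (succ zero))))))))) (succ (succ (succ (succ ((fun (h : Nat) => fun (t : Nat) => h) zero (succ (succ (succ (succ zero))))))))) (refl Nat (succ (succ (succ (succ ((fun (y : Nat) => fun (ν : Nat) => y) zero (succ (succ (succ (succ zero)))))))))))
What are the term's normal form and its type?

resulting normal form:
  refl Nat (succ (succ (succ (succ zero))))
the term's type:
  Eq Nat (succ (succ (succ (succ zero)))) (succ (succ (succ (succ zero))))
observation: normalization takes exactly 3 steps under the normal-order strategy.


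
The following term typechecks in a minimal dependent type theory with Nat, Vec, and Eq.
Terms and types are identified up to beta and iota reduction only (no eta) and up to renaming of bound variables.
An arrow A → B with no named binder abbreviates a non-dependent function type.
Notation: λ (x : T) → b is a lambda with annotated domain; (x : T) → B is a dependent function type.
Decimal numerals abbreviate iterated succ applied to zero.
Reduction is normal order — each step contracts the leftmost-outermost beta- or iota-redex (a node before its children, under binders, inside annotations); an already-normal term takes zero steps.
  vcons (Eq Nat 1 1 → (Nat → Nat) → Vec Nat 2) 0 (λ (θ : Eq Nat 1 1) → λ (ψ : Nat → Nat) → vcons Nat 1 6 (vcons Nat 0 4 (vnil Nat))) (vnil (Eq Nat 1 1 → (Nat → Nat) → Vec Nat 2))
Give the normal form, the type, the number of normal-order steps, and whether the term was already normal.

normal form:
  vcons (Eq Nat 1 1 → (Nat → Nat) → Vec Nat 2) 0 (λ (θ : Eq Nat 1 1) → λ (ψ : Nat → Nat) → vcons Nat 1 6 (vcons Nat 0 4 (vnil Nat))) (vnil (Eq Nat 1 1 → (Nat → Nat) → Vec Nat 2))
type:
  Vec (Eq Nat 1 1 → (Nat → Nat) → Vec Nat 2) 1
steps to reach normal form (normal order): 0
already normal: yes


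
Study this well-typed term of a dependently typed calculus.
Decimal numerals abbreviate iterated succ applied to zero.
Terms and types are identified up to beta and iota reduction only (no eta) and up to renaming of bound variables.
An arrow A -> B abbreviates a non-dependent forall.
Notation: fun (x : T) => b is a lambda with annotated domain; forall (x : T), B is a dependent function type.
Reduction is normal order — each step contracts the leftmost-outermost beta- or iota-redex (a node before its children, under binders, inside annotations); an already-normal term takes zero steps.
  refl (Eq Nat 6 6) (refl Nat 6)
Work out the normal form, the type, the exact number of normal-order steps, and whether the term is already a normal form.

normal form:
  refl (Eq Nat 6 6) (refl Nat 6)
inferred type:
  Eq (Eq Nat 6 6) (refl Nat 6) (refl Nat 6)
normal-order step count: 0
started in normal form: yes


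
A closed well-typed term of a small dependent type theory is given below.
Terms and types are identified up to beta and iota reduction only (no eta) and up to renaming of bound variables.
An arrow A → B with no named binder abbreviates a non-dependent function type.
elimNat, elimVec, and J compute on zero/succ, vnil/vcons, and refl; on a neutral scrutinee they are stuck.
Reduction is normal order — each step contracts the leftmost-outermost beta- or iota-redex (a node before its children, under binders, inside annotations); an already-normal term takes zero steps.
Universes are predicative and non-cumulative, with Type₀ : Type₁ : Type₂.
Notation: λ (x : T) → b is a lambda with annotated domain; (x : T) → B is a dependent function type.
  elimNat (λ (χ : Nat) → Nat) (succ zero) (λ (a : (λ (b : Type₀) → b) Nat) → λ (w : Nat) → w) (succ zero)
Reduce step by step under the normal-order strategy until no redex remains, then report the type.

normal-order reduction:
  elimNat (λ (χ : Nat) → Nat) (succ zero) (λ (a : (λ (b : Type₀) → b) Nat) → λ (w : Nat) → w) (succ zero)
  ~> (λ (χ : (λ (a : Type₀) → a) Nat) → λ (b : Nat) → b) zero (elimNat (λ (w : Nat) → Nat) (succ zero) (λ (s : (λ (n : Type₀) → n) Nat) → λ (κ : Nat) → κ) zero)
  ~> (λ (χ : Nat) → χ) (elimNat (λ (a : Nat) → Nat) (succ zero) (λ (b : (λ (w : Type₀) → w) Nat) → λ (s : Nat) → s) zero)
  ~> elimNat (λ (χ : Nat) → Nat) (succ zero) (λ (a : (λ (b : Type₀) → b) Nat) → λ (w : Nat) → w) zero
  ~> succ zero
the term's type:
  Nat


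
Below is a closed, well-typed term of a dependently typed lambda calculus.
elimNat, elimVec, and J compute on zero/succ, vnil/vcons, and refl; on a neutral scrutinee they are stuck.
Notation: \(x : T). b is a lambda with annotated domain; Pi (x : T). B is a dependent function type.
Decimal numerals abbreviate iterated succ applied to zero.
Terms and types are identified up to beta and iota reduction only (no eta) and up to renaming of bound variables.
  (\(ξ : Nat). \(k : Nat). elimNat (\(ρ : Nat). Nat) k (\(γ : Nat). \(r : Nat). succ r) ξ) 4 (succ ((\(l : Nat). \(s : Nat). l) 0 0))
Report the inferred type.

type:
  Nat


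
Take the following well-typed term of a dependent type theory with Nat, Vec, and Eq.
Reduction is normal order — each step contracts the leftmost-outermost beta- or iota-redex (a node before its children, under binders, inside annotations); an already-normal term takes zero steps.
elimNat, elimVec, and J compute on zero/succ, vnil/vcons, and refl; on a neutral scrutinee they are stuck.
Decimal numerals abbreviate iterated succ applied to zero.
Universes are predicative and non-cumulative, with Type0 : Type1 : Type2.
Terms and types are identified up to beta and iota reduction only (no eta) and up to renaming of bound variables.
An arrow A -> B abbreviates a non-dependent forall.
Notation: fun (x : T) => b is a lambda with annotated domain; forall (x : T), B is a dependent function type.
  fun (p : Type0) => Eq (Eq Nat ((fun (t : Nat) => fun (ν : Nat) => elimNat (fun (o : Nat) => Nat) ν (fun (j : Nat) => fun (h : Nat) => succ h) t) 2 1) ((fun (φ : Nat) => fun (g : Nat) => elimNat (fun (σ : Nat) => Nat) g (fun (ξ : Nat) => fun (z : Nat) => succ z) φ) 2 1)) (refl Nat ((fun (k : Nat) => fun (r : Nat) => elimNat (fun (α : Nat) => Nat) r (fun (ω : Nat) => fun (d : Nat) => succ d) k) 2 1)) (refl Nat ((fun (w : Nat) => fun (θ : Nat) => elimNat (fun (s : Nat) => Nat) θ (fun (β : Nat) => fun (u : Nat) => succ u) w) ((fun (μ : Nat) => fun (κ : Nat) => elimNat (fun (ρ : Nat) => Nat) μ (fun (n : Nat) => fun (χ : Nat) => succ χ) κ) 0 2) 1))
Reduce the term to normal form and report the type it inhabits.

reduced normal form:
  fun (p : Type0) => Eq (Eq Nat 3 3) (refl Nat 3) (refl Nat 3)
the term's type:
  Type0 -> Type0


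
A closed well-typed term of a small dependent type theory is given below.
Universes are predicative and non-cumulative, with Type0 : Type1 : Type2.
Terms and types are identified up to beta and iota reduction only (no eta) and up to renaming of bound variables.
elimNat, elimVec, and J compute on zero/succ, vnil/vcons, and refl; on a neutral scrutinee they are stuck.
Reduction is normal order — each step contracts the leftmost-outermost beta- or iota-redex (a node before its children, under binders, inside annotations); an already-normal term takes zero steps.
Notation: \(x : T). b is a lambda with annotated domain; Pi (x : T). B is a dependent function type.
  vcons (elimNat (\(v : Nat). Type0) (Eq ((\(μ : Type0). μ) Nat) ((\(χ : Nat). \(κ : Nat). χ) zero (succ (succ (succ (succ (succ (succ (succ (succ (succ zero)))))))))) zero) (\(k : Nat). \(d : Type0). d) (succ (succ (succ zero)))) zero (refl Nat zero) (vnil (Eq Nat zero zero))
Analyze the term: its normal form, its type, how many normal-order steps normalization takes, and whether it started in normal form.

normal form:
  vcons (Eq Nat zero zero) zero (refl Nat zero) (vnil (Eq Nat zero zero))
type:
  Vec (Eq Nat zero zero) (succ zero)
steps to reach normal form (normal order): 13
term was already normal: no
first redex: an elimNat iota-redex
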